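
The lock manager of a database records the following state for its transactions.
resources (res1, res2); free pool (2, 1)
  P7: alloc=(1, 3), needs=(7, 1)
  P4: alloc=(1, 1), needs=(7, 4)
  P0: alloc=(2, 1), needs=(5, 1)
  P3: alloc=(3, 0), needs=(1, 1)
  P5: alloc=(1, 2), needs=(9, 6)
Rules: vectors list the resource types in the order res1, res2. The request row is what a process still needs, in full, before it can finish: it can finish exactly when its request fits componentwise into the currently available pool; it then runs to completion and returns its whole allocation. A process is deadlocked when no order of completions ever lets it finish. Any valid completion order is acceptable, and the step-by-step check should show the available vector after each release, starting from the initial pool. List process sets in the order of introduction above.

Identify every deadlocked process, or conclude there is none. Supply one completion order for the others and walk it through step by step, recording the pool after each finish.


Nothing here is deadlocked.
Key observation: the pool covers P3 at once, and every later process fits after earlier releases.
The rest can finish in the order P3, P0, P7, P4, P5. Check, step by step:
  pool = (2, 1)
  P3: need (1, 1) fits (2, 1); releases (3, 0), pool now (5, 1)
  P0: need (5, 1) fits (5, 1); releases (2, 1), pool now (7, 2)
  P7: need (7, 1) fits (7, 2); releases (1, 3), pool now (8, 5)
  P4: need (7, 4) fits (8, 5); releases (1, 1), pool now (9, 6)
  P5: need (9, 6) fits (9, 6); releases (1, 2), pool now (10, 8)


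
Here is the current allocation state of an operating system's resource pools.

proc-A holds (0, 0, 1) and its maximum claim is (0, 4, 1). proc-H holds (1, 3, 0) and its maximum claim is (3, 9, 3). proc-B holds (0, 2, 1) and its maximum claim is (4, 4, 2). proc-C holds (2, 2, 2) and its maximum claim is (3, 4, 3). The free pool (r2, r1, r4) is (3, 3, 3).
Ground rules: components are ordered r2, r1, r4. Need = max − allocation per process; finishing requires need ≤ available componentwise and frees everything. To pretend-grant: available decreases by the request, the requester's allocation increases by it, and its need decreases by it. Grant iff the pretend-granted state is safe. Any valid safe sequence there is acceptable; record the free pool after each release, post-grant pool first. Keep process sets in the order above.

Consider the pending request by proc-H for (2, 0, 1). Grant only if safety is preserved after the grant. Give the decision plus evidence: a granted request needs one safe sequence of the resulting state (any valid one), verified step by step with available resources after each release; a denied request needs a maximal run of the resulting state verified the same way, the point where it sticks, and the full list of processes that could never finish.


DENY: after the grant no complete ordering would exist.
Key observation: after proc-C, proc-A the pool peaks at (3, 5, 5), and each blocked process is short somewhere: proc-H on r1; proc-B on r2.
Pretend the grant happened; the run proc-C, proc-A goes as far as possible. Walking it through:
  pool = (1, 3, 2)
  proc-C: need (1, 2, 1) fits (1, 3, 2); releases (2, 2, 2), pool now (3, 5, 4)
  proc-A: need (0, 4, 0) fits (3, 5, 4); releases (0, 0, 1), pool now (3, 5, 5)
  blocked: proc-H wants (0, 6, 2), pool (3, 5, 5) — not enough r1
  blocked: proc-B wants (4, 2, 1), pool (3, 5, 5) — not enough r2
Processes that could never finish after the grant: proc-H and proc-B.


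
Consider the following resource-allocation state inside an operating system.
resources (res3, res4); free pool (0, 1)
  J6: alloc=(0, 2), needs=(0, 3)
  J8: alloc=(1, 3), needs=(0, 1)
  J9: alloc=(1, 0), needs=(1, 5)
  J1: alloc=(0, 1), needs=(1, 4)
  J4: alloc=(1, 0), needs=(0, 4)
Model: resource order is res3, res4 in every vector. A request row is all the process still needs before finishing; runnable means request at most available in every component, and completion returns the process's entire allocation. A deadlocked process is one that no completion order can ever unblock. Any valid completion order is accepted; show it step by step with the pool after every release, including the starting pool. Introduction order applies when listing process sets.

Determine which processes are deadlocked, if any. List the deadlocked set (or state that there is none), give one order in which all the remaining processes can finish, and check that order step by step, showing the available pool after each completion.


The deadlocked set is empty.
Key observation: beginning at J8, releases accumulate fast enough that every process eventually fits.
A valid finishing order for the others: J8, J6, J1, J4, J9. Walking it through:
  pool = (0, 1)
  J8 needs (0, 1) <= (0, 1) -> finishes; pool += (1, 3) = (1, 4)
  J6 needs (0, 3) <= (1, 4) -> finishes; pool += (0, 2) = (1, 6)
  J1 needs (1, 4) <= (1, 6) -> finishes; pool += (0, 1) = (1, 7)
  J4 needs (0, 4) <= (1, 7) -> finishes; pool += (1, 0) = (2, 7)
  J9 needs (1, 5) <= (2, 7) -> finishes; pool += (1, 0) = (3, 7)


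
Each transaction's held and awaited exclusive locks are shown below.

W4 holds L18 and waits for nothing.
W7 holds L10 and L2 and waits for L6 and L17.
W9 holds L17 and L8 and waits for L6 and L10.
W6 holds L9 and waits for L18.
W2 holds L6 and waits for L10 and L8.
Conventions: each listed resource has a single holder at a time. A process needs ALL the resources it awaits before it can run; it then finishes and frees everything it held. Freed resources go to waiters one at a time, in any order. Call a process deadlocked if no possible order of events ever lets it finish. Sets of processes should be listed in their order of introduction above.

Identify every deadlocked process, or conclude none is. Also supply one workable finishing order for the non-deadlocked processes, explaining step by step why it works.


Deadlocked: W7, W9 and W2.
Key observation: the knot is the closed ring of waits W7 -> W9 -> W7; W2 is caught in further circular waits.
One completion order for the rest: W4, W6.
Walking it through:
  run W4 (it waits on nothing); releases L18
  W6: everything it awaited (L18) is free; runs, freeing L9


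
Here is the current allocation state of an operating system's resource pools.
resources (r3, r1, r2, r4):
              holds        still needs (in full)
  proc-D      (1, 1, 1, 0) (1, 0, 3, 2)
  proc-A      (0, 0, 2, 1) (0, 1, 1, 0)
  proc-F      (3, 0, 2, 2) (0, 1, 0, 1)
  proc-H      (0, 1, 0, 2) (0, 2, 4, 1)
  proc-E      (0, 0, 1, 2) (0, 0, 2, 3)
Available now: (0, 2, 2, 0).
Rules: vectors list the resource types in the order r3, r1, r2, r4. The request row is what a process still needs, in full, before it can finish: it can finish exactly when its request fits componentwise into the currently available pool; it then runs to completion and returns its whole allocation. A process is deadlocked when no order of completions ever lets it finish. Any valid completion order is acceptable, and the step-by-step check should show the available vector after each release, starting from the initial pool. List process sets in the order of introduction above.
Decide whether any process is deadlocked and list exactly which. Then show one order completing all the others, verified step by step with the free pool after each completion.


The deadlocked set is empty.
Key observation: starting with proc-A, each completion frees enough for the next — no one is permanently blocked.
A valid finishing order for the others: proc-A, proc-F, proc-E, proc-H, proc-D. Verifying each step:
  pool = (0, 2, 2, 0)
  run proc-A (needs (0, 1, 1, 0), free (0, 2, 2, 0)); after release of (0, 0, 2, 1) the pool is (0, 2, 4, 1)
  run proc-F (needs (0, 1, 0, 1), free (0, 2, 4, 1)); after release of (3, 0, 2, 2) the pool is (3, 2, 6, 3)
  run proc-E (needs (0, 0, 2, 3), free (3, 2, 6, 3)); after release of (0, 0, 1, 2) the pool is (3, 2, 7, 5)
  run proc-H (needs (0, 2, 4, 1), free (3, 2, 7, 5)); after release of (0, 1, 0, 2) the pool is (3, 3, 7, 7)
  run proc-D (needs (1, 0, 3, 2), free (3, 3, 7, 7)); after release of (1, 1, 1, 0) the pool is (4, 4, 8, 7)


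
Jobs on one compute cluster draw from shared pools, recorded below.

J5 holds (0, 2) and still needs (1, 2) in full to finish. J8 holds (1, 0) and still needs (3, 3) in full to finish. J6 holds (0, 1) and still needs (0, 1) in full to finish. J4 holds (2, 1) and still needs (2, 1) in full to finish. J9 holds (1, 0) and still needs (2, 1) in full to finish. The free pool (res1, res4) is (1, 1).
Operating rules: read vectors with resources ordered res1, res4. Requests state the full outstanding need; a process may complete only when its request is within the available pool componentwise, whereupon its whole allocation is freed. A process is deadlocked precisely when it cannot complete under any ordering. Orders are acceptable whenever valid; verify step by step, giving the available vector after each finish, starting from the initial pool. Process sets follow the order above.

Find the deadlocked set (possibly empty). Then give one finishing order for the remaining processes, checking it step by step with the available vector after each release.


Deadlocked: J8, J4 and J9.
Key observation: J6, J5 can finish, but then (1, 4) is all there is, and the blocked group's res1 demands exceed it.
One completion order for the rest: J6, J5. Step-by-step check:
  pool = (1, 1)
  run J6 (needs (0, 1), free (1, 1)); after release of (0, 1) the pool is (1, 2)
  run J5 (needs (1, 2), free (1, 2)); after release of (0, 2) the pool is (1, 4)
None of the blocked processes ever fits:
  blocked: J8 wants (3, 3), pool (1, 4) — not enough res1
  blocked: J4 wants (2, 1), pool (1, 4) — not enough res1
  blocked: J9 wants (2, 1), pool (1, 4) — not enough res1


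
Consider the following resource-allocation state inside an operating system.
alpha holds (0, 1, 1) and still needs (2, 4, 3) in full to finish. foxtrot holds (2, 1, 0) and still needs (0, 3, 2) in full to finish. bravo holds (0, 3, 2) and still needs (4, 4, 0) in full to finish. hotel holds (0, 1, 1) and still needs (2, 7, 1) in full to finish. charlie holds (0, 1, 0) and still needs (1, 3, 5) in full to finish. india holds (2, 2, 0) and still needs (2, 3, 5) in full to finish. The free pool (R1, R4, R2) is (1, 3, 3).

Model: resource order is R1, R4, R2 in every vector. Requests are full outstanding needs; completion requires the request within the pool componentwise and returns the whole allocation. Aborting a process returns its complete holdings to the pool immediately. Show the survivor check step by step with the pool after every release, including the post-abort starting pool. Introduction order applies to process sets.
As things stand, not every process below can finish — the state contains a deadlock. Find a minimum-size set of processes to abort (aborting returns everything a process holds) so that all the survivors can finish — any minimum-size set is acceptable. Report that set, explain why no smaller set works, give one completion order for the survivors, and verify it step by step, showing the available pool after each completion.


The answer: abort bravo.
Key observation: charlie could never have finished before the abort; with (0, 3, 2) returned by bravo, it fits at step 1.
Minimality: the empty abort set fails — the state is deadlocked as it stands.
One survivor order: charlie, foxtrot, hotel, alpha, india. Verifying each step (post-abort pool first):
  pool = (1, 6, 5)
  charlie needs (1, 3, 5) <= (1, 6, 5) -> finishes; pool += (0, 1, 0) = (1, 7, 5)
  foxtrot needs (0, 3, 2) <= (1, 7, 5) -> finishes; pool += (2, 1, 0) = (3, 8, 5)
  hotel needs (2, 7, 1) <= (3, 8, 5) -> finishes; pool += (0, 1, 1) = (3, 9, 6)
  alpha needs (2, 4, 3) <= (3, 9, 6) -> finishes; pool += (0, 1, 1) = (3, 10, 7)
  india needs (2, 3, 5) <= (3, 10, 7) -> finishes; pool += (2, 2, 0) = (5, 12, 7)


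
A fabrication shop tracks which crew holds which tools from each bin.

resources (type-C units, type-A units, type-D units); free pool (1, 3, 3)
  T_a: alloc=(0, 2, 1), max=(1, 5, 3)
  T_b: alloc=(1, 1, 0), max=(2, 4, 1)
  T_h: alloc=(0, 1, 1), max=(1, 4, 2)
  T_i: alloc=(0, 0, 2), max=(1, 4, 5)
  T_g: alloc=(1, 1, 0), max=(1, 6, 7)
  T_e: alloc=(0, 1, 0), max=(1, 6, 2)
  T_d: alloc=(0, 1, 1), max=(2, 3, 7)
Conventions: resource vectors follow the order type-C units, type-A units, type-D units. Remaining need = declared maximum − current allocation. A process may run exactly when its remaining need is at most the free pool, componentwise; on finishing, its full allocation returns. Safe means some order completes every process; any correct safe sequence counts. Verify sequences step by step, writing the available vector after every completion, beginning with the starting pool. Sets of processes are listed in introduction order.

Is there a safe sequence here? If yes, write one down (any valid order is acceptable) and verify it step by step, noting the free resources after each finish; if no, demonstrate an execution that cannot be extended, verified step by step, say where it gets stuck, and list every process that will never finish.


SAFE, for example via the order T_a, T_i, T_b, T_e, T_d, T_h, T_g.
Key observation: T_a marks the first exact bind of the order: its need (1, 3, 2) fits the free (1, 3, 3) with zero slack on a requested resource.
Check, step by step:
  pool = (1, 3, 3)
  run T_a (needs (1, 3, 2), free (1, 3, 3)); after release of (0, 2, 1) the pool is (1, 5, 4)
  run T_i (needs (1, 4, 3), free (1, 5, 4)); after release of (0, 0, 2) the pool is (1, 5, 6)
  run T_b (needs (1, 3, 1), free (1, 5, 6)); after release of (1, 1, 0) the pool is (2, 6, 6)
  run T_e (needs (1, 5, 2), free (2, 6, 6)); after release of (0, 1, 0) the pool is (2, 7, 6)
  run T_d (needs (2, 2, 6), free (2, 7, 6)); after release of (0, 1, 1) the pool is (2, 8, 7)
  run T_h (needs (1, 3, 1), free (2, 8, 7)); after release of (0, 1, 1) the pool is (2, 9, 8)
  run T_g (needs (0, 5, 7), free (2, 9, 8)); after release of (1, 1, 0) the pool is (3, 10, 8)


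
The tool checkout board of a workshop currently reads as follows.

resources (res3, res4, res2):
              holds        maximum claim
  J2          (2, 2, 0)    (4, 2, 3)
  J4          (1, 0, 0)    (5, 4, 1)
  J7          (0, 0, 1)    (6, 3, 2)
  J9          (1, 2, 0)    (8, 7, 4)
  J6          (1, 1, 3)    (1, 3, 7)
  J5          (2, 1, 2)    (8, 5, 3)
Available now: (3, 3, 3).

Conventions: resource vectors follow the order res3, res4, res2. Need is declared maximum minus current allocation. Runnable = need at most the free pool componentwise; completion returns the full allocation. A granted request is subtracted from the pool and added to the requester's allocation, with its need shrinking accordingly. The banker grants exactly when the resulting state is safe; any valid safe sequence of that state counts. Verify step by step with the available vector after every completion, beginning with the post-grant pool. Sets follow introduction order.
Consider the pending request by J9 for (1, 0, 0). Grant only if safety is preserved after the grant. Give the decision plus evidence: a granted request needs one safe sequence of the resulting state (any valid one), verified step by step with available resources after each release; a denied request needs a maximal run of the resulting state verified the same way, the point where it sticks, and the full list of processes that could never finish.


DENY — the pretend-granted state is unsafe.
Key observation: after J2, J4 the pool peaks at (5, 5, 3), and each blocked process is short somewhere: J7 on res3; J9 on res3, res2; J6 on res2; J5 on res3.
On the post-grant state, J2, J4 is a maximal run — nothing extends it. Verifying each step:
  pool = (2, 3, 3)
  run J2 (needs (2, 0, 3), free (2, 3, 3)); after release of (2, 2, 0) the pool is (4, 5, 3)
  run J4 (needs (4, 4, 1), free (4, 5, 3)); after release of (1, 0, 0) the pool is (5, 5, 3)
  J7 still needs (6, 3, 1) but only (5, 5, 3) is free — short on res3
  J9 still needs (6, 5, 4) but only (5, 5, 3) is free — short on res3 and res2
  J6 still needs (0, 2, 4) but only (5, 5, 3) is free — short on res2
  J5 still needs (6, 4, 1) but only (5, 5, 3) is free — short on res3
Had the request been granted, J7, J9, J6 and J5 could never finish.


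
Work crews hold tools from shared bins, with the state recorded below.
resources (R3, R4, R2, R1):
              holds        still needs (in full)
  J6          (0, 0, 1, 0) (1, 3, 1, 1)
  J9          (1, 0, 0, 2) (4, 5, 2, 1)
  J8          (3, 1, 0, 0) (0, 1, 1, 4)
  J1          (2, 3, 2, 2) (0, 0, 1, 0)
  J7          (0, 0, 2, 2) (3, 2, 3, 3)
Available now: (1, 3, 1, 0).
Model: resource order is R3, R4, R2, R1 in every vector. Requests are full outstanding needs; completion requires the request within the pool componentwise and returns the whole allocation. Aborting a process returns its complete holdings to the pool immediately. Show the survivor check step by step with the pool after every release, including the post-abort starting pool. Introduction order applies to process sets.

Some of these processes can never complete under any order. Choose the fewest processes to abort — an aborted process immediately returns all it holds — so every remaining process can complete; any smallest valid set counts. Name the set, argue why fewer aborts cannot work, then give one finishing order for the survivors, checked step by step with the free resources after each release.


The answer: abort J7.
Key observation: no ordering could ever have run J8 before the abort of J7; with (0, 0, 2, 2) back in the pool it fits at step 3.
No smaller set exists: with zero aborts the deadlock remains.
The survivors complete as J6, J1, J8, J9. Verifying each step (starting from the post-abort pool):
  pool = (1, 3, 3, 2)
  J6 needs (1, 3, 1, 1) <= (1, 3, 3, 2) -> finishes; pool += (0, 0, 1, 0) = (1, 3, 4, 2)
  J1 needs (0, 0, 1, 0) <= (1, 3, 4, 2) -> finishes; pool += (2, 3, 2, 2) = (3, 6, 6, 4)
  J8 needs (0, 1, 1, 4) <= (3, 6, 6, 4) -> finishes; pool += (3, 1, 0, 0) = (6, 7, 6, 4)
  J9 needs (4, 5, 2, 1) <= (6, 7, 6, 4) -> finishes; pool += (1, 0, 0, 2) = (7, 7, 6, 6)


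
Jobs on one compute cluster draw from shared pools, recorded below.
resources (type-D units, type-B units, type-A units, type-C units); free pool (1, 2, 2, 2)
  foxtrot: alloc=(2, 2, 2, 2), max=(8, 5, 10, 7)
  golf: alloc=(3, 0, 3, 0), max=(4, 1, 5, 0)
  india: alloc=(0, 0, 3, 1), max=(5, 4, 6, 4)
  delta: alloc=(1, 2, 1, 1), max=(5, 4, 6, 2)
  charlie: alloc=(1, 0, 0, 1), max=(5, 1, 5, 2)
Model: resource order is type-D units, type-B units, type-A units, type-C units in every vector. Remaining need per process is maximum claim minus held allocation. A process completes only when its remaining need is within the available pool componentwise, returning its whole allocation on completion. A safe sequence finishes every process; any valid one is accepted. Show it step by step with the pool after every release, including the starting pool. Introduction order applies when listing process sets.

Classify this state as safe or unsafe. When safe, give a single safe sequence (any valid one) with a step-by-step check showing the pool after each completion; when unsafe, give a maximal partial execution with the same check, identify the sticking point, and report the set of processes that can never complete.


SAFE — a valid safe sequence is golf, charlie, delta, india, foxtrot.
Key observation: the first exact fit in this order is golf — it needs (1, 1, 2, 0) with (1, 2, 2, 2) free, meeting a requested resource to the last unit.
Walking it through:
  pool = (1, 2, 2, 2)
  golf needs (1, 1, 2, 0) <= (1, 2, 2, 2) -> finishes; pool += (3, 0, 3, 0) = (4, 2, 5, 2)
  charlie needs (4, 1, 5, 1) <= (4, 2, 5, 2) -> finishes; pool += (1, 0, 0, 1) = (5, 2, 5, 3)
  delta needs (4, 2, 5, 1) <= (5, 2, 5, 3) -> finishes; pool += (1, 2, 1, 1) = (6, 4, 6, 4)
  india needs (5, 4, 3, 3) <= (6, 4, 6, 4) -> finishes; pool += (0, 0, 3, 1) = (6, 4, 9, 5)
  foxtrot needs (6, 3, 8, 5) <= (6, 4, 9, 5) -> finishes; pool += (2, 2, 2, 2) = (8, 6, 11, 7)


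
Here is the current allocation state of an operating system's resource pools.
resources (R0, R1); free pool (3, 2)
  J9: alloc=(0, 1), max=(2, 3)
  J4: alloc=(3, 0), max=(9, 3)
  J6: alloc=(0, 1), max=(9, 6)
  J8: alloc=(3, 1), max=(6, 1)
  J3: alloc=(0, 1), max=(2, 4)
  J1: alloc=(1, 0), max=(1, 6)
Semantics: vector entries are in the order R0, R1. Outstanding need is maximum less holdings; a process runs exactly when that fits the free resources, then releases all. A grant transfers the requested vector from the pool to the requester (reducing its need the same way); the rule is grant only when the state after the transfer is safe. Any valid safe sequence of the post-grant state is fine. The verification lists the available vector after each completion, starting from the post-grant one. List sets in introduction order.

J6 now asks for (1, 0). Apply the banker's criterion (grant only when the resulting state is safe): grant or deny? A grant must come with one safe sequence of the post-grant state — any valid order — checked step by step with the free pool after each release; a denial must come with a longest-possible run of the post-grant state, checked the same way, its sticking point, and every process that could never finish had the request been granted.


DENY — the pretend-granted state is unsafe.
Key observation: after J9, J3 the pool peaks at (2, 4), and each blocked process is short somewhere: J4 on R0; J6 on R0, R1; J8 on R0; J1 on R1.
After a pretend grant, a maximal execution: J9, J3 — then nothing else fits. Check, step by step:
  pool = (2, 2)
  J9 needs (2, 2) <= (2, 2) -> finishes; pool += (0, 1) = (2, 3)
  J3 needs (2, 3) <= (2, 3) -> finishes; pool += (0, 1) = (2, 4)
  blocked: J4 wants (6, 3), pool (2, 4) — not enough R0
  blocked: J6 wants (8, 5), pool (2, 4) — not enough R0 and R1
  blocked: J8 wants (3, 0), pool (2, 4) — not enough R0
  blocked: J1 wants (0, 6), pool (2, 4) — not enough R1
Post-grant, the permanently blocked set is J4, J6, J8 and J1.


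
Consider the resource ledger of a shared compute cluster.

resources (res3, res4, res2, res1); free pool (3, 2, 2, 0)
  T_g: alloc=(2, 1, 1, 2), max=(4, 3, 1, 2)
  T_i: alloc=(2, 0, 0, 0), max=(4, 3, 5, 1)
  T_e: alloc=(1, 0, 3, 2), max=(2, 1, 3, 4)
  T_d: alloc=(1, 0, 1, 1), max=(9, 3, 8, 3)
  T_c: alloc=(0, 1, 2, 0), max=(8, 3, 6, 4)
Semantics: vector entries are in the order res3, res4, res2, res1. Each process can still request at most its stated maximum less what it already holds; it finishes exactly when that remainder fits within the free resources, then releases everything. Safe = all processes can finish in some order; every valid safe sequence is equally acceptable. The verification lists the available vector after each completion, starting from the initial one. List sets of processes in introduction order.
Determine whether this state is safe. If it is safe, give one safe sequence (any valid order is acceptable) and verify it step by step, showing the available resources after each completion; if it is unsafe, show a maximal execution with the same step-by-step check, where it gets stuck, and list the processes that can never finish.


The state is SAFE; one workable sequence: T_g, T_e, T_i, T_c, T_d.
Key observation: T_g is the earliest step where a requested resource binds exactly: need (2, 2, 0, 0), pool (3, 2, 2, 0) at its turn.
Walking it through:
  pool = (3, 2, 2, 0)
  T_g: need (2, 2, 0, 0) fits (3, 2, 2, 0); releases (2, 1, 1, 2), pool now (5, 3, 3, 2)
  T_e: need (1, 1, 0, 2) fits (5, 3, 3, 2); releases (1, 0, 3, 2), pool now (6, 3, 6, 4)
  T_i: need (2, 3, 5, 1) fits (6, 3, 6, 4); releases (2, 0, 0, 0), pool now (8, 3, 6, 4)
  T_c: need (8, 2, 4, 4) fits (8, 3, 6, 4); releases (0, 1, 2, 0), pool now (8, 4, 8, 4)
  T_d: need (8, 3, 7, 2) fits (8, 4, 8, 4); releases (1, 0, 1, 1), pool now (9, 4, 9, 5)


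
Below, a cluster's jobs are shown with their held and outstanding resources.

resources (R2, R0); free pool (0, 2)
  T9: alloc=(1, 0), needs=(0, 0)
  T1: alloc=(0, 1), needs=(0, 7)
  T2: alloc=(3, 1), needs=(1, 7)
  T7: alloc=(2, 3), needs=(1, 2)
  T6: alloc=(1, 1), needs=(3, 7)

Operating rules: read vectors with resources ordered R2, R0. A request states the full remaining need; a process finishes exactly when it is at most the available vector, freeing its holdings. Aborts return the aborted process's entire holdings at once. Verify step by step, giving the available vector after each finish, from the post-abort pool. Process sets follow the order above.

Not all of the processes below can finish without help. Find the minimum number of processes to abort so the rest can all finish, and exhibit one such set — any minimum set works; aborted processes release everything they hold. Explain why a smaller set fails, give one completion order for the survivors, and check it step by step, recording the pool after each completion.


Abort T1 and T2.
Key observation: aborting T1 and T2 returns (3, 2), and T6 — hopeless before — runs at step 2 with the returned capacity in the pool.
Why nothing smaller works — every single abort fails: T9 alone leaves T1 blocked (short on R0); T1 alone leaves T2 blocked (short on R0); T2 alone leaves T1 blocked (short on R0); T7 alone leaves T1 blocked (short on R0); T6 alone leaves T1 blocked (short on R0).
One survivor order: T7, T6, T9. Verifying each step (post-abort pool first):
  pool = (3, 4)
  T7 needs (1, 2) <= (3, 4) -> finishes; pool += (2, 3) = (5, 7)
  T6 needs (3, 7) <= (5, 7) -> finishes; pool += (1, 1) = (6, 8)
  T9 needs (0, 0) <= (6, 8) -> finishes; pool += (1, 0) = (7, 8)


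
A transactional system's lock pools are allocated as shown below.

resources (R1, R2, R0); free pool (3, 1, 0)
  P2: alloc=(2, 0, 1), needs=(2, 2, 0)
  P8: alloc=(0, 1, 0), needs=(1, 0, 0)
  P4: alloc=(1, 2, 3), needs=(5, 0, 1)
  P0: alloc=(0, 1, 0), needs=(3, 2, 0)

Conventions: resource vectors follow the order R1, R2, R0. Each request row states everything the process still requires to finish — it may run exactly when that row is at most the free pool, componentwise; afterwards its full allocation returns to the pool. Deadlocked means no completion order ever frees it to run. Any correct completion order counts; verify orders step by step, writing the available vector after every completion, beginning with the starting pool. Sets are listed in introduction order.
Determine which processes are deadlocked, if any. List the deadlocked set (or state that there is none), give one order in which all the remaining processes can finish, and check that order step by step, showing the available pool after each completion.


No process is deadlocked.
Key observation: P8 leads a chain of completions in which each release enables another process.
A valid finishing order for the others: P8, P0, P2, P4. Walking it through:
  pool = (3, 1, 0)
  P8 needs (1, 0, 0) <= (3, 1, 0) -> finishes; pool += (0, 1, 0) = (3, 2, 0)
  P0 needs (3, 2, 0) <= (3, 2, 0) -> finishes; pool += (0, 1, 0) = (3, 3, 0)
  P2 needs (2, 2, 0) <= (3, 3, 0) -> finishes; pool += (2, 0, 1) = (5, 3, 1)
  P4 needs (5, 0, 1) <= (5, 3, 1) -> finishes; pool += (1, 2, 3) = (6, 5, 4)


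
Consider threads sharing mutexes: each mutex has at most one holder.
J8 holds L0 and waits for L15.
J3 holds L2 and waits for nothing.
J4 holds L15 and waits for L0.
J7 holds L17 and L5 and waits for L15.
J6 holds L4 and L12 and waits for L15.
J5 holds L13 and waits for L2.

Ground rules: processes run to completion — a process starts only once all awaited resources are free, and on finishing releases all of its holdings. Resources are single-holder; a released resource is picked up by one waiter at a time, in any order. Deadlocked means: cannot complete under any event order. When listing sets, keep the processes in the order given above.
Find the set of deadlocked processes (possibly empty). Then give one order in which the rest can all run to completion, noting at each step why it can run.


The deadlocked set is J8, J4, J7 and J6.
Key observation: the waits loop around J8 -> J4 -> J8 with no way out; J7 and J6 wait into the deadlock from upstream.
A valid finishing order for the others: J3, J5.
Verifying each step:
  run J3 (it waits on nothing); releases L2
  J5: everything it awaited (L2) is free; runs, freeing L13


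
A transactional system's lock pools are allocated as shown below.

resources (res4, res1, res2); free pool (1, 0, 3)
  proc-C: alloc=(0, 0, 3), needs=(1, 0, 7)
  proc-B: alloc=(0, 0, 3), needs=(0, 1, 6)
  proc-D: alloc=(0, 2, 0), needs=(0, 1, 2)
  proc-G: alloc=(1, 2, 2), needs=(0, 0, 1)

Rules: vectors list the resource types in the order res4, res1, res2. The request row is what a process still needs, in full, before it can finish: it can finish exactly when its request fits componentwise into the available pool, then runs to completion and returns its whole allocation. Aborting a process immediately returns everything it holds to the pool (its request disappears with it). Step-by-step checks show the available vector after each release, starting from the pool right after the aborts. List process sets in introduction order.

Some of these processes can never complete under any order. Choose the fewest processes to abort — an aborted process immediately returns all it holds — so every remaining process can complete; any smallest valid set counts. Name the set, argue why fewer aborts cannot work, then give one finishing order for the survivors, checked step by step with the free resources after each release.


Abort proc-B.
Key observation: the deadlocked proc-C becomes finishable only because proc-B released (0, 0, 3); it completes at step 3 below.
Minimality: the empty abort set fails — the state is deadlocked as it stands.
The survivors complete as proc-G, proc-D, proc-C. Verifying each step (starting from the post-abort pool):
  pool = (1, 0, 6)
  run proc-G (needs (0, 0, 1), free (1, 0, 6)); after release of (1, 2, 2) the pool is (2, 2, 8)
  run proc-D (needs (0, 1, 2), free (2, 2, 8)); after release of (0, 2, 0) the pool is (2, 4, 8)
  run proc-C (needs (1, 0, 7), free (2, 4, 8)); after release of (0, 0, 3) the pool is (2, 4, 11)


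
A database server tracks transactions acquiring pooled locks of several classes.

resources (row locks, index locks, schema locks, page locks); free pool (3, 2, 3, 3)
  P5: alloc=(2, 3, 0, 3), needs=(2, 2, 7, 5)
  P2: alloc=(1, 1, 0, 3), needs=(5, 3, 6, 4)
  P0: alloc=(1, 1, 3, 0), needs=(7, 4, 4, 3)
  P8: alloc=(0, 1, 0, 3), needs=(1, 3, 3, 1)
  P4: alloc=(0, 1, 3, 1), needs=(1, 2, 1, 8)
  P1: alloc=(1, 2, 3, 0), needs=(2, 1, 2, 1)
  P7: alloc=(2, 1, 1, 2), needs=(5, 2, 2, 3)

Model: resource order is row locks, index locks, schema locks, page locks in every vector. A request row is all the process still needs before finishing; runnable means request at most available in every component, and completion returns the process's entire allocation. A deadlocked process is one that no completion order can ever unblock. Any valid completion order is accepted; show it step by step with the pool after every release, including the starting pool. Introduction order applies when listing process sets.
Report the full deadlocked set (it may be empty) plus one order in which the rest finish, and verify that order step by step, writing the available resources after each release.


Deadlocked: P5, P2, P0, P4 and P7.
Key observation: after P1, P8 the pool peaks at (4, 5, 6, 6), and each blocked process is short somewhere: P5 on schema locks; P2 on row locks; P0 on row locks; P4 on page locks; P7 on row locks.
One completion order for the rest: P1, P8. Step-by-step check:
  pool = (3, 2, 3, 3)
  P1 needs (2, 1, 2, 1) <= (3, 2, 3, 3) -> finishes; pool += (1, 2, 3, 0) = (4, 4, 6, 3)
  P8 needs (1, 3, 3, 1) <= (4, 4, 6, 3) -> finishes; pool += (0, 1, 0, 3) = (4, 5, 6, 6)
The stuck group stays short no matter what:
  P5 still needs (2, 2, 7, 5) but only (4, 5, 6, 6) is free — short on schema locks
  P2 still needs (5, 3, 6, 4) but only (4, 5, 6, 6) is free — short on row locks
  P0 still needs (7, 4, 4, 3) but only (4, 5, 6, 6) is free — short on row locks
  P4 still needs (1, 2, 1, 8) but only (4, 5, 6, 6) is free — short on page locks
  P7 still needs (5, 2, 2, 3) but only (4, 5, 6, 6) is free — short on row locks


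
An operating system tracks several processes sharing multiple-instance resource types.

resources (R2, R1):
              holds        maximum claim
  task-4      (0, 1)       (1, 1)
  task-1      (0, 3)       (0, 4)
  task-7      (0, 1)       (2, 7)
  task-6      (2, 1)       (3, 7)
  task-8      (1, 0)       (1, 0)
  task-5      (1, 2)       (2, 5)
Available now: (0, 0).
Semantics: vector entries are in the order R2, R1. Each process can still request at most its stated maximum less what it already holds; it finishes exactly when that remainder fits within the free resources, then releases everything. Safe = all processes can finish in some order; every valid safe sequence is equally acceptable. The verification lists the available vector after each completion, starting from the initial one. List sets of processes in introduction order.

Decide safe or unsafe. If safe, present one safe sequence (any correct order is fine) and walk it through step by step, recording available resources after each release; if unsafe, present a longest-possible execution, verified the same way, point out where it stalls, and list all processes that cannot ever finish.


SAFE — a valid safe sequence is task-8, task-4, task-1, task-5, task-6, task-7.
Key observation: task-4 marks the first exact bind of the order: its need (1, 0) fits the free (1, 0) with zero slack on a requested resource.
Verifying each step:
  pool = (0, 0)
  task-8: need (0, 0) fits (0, 0); releases (1, 0), pool now (1, 0)
  task-4: need (1, 0) fits (1, 0); releases (0, 1), pool now (1, 1)
  task-1: need (0, 1) fits (1, 1); releases (0, 3), pool now (1, 4)
  task-5: need (1, 3) fits (1, 4); releases (1, 2), pool now (2, 6)
  task-6: need (1, 6) fits (2, 6); releases (2, 1), pool now (4, 7)
  task-7: need (2, 6) fits (4, 7); releases (0, 1), pool now (4, 8)


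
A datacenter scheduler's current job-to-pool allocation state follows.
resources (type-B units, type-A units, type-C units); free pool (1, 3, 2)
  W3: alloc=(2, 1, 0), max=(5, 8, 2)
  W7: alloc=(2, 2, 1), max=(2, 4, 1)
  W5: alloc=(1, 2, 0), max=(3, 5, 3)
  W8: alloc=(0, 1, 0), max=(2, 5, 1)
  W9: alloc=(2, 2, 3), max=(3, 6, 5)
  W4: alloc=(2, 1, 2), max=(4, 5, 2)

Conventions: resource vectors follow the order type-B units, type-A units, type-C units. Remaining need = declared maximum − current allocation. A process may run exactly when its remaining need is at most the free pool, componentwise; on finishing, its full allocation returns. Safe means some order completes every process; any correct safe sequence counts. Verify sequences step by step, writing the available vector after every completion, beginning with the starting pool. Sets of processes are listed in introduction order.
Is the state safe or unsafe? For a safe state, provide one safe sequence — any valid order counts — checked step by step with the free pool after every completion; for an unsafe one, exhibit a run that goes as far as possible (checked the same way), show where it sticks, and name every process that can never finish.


SAFE, for example via the order W7, W4, W9, W3, W8, W5.
Key observation: the order never hits an exact fit; W7 is the first step at the minimum slack of 1 on its requested resources ((0, 2, 0), (1, 3, 2) free).
Check, step by step:
  pool = (1, 3, 2)
  W7 needs (0, 2, 0) <= (1, 3, 2) -> finishes; pool += (2, 2, 1) = (3, 5, 3)
  W4 needs (2, 4, 0) <= (3, 5, 3) -> finishes; pool += (2, 1, 2) = (5, 6, 5)
  W9 needs (1, 4, 2) <= (5, 6, 5) -> finishes; pool += (2, 2, 3) = (7, 8, 8)
  W3 needs (3, 7, 2) <= (7, 8, 8) -> finishes; pool += (2, 1, 0) = (9, 9, 8)
  W8 needs (2, 4, 1) <= (9, 9, 8) -> finishes; pool += (0, 1, 0) = (9, 10, 8)
  W5 needs (2, 3, 3) <= (9, 10, 8) -> finishes; pool += (1, 2, 0) = (10, 12, 8)


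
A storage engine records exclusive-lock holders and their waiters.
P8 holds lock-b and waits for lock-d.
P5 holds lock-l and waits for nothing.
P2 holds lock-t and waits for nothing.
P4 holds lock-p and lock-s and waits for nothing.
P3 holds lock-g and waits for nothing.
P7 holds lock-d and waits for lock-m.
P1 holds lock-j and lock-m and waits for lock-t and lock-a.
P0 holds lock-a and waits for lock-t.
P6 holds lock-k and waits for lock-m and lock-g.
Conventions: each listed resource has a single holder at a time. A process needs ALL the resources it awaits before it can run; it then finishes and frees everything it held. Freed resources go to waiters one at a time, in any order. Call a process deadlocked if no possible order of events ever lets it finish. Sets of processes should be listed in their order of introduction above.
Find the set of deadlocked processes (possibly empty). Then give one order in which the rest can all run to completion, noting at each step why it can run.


The deadlocked set is empty.
Key observation: the wait graph is acyclic; completion cascades from the unblocked processes through everyone else.
One completion order for the rest: P5, P2, P0, P1, P7, P8, P3, P4, P6.
Verifying each step:
  P5: no waits; runs immediately, freeing lock-l
  P2: no waits; runs immediately, freeing lock-t
  run P0 (all its waits — lock-t — are resolved); releases lock-a
  run P1 (all its waits — lock-t and lock-a — are resolved); releases lock-j and lock-m
  run P7 (all its waits — lock-m — are resolved); releases lock-d
  run P8 (all its waits — lock-d — are resolved); releases lock-b
  P3: no waits; runs immediately, freeing lock-g
  P4: no waits; runs immediately, freeing lock-p and lock-s
  run P6 (all its waits — lock-m and lock-g — are resolved); releases lock-k


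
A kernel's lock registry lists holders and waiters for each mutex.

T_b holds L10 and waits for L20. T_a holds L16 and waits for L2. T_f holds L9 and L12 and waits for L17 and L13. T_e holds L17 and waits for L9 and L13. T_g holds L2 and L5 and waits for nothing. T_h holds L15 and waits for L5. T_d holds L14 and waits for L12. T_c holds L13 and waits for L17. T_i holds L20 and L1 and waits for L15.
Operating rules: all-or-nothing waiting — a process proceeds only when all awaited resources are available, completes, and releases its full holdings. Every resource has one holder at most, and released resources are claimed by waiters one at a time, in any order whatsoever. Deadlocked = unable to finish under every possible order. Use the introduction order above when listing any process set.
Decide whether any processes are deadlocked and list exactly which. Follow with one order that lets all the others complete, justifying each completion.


Deadlocked set: T_f, T_e, T_d and T_c.
Key observation: the wait chain closes on itself along T_f -> T_e -> T_f; T_c is caught in further circular waits and T_d waits into the deadlock from upstream.
The rest can finish in the order T_g, T_h, T_a, T_i, T_b.
Step-by-step check:
  T_g waits on nothing -> runs at once and releases L2 and L5
  run T_h (all its waits — L5 — are resolved); releases L15
  run T_a (all its waits — L2 — are resolved); releases L16
  run T_i (all its waits — L15 — are resolved); releases L20 and L1
  run T_b (all its waits — L20 — are resolved); releases L10


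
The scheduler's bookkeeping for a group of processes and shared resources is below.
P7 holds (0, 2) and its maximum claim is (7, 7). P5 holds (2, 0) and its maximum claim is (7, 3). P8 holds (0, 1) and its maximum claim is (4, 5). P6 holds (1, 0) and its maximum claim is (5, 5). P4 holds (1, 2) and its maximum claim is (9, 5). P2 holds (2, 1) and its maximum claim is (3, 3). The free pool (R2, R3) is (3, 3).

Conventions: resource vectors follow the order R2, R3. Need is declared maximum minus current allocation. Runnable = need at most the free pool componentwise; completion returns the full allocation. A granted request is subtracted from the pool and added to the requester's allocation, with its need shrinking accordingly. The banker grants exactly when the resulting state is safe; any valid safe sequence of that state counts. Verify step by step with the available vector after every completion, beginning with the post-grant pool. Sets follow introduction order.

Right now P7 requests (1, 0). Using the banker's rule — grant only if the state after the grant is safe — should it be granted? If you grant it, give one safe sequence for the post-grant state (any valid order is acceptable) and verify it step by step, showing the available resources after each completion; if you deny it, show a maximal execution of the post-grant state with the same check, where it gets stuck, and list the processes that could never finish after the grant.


GRANT. The post-grant state is safe; one safe sequence: P2, P8, P6, P5, P7, P4.
Key observation: after the grant the pool drops to (2, 3), which still lets P2 finish first and unwind the rest.
Verifying the post-grant state step by step:
  pool = (2, 3)
  P2: need (1, 2) fits (2, 3); releases (2, 1), pool now (4, 4)
  P8: need (4, 4) fits (4, 4); releases (0, 1), pool now (4, 5)
  P6: need (4, 5) fits (4, 5); releases (1, 0), pool now (5, 5)
  P5: need (5, 3) fits (5, 5); releases (2, 0), pool now (7, 5)
  P7: need (6, 5) fits (7, 5); releases (1, 2), pool now (8, 7)
  P4: need (8, 3) fits (8, 7); releases (1, 2), pool now (9, 9)
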